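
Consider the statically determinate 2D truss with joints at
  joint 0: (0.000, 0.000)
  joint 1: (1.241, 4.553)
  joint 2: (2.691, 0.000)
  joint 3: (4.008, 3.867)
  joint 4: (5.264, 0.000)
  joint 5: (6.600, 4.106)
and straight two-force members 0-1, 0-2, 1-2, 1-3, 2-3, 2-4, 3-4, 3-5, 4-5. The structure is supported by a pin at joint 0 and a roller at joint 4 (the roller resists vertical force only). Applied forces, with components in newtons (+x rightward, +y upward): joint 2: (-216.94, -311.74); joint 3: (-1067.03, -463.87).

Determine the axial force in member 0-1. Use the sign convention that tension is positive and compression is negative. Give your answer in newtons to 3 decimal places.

-1085.102

N=6 nodes, M=9 members, R=3 reactions → 2N=12, M+R=12
member 0 (0-1): L=4.7191, (cx,cy)=(0.2630,0.9648)
member 1 (0-2): L=2.6910, (cx,cy)=(1.0000,0.0000)
member 2 (1-2): L=4.7783, (cx,cy)=(0.3035,-0.9528)
member 3 (1-3): L=2.8508, (cx,cy)=(0.9706,-0.2406)
member 4 (2-3): L=4.0851, (cx,cy)=(0.3224,0.9466)
member 5 (2-4): L=2.5730, (cx,cy)=(1.0000,0.0000)
member 6 (3-4): L=4.0659, (cx,cy)=(0.3089,-0.9511)
member 7 (3-5): L=2.6030, (cx,cy)=(0.9958,0.0918)
member 8 (4-5): L=4.3179, (cx,cy)=(0.3094,0.9509)
solve A·x = −loads:
  F[0-1] = -1085.1021 N (compression)
  F[0-2] = -998.6164 N (compression)
  F[1-2] = +1273.5169 N (tension)
  F[1-3] = -692.1462 N (compression)
  F[2-3] = -952.5870 N (compression)
  F[2-4] = -88.1180 N (compression)
  F[3-4] = +285.2513 N (tension)
  F[3-5] = +0.0000 N (tension)
  F[4-5] = -0.0000 N (compression)
  Rx@0 = +1283.9700 N
  Ry@0 = +1046.9097 N
  Ry@4 = -271.2997 N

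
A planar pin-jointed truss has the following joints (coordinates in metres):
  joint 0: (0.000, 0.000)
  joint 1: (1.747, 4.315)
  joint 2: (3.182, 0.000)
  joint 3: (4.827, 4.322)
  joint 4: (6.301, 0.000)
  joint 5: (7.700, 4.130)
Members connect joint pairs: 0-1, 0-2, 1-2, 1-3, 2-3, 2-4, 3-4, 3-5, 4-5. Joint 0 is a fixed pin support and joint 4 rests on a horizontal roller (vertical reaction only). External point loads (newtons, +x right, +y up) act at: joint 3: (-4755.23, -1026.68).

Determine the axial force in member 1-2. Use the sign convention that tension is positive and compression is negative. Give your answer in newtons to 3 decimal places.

N=6 nodes, M=9 members, R=3 reactions → 2N=12, M+R=12
member 0 (0-1): L=4.6552, (cx,cy)=(0.3753,0.9269)
member 1 (0-2): L=3.1820, (cx,cy)=(1.0000,0.0000)
member 2 (1-2): L=4.5474, (cx,cy)=(0.3156,-0.9489)
member 3 (1-3): L=3.0800, (cx,cy)=(1.0000,0.0023)
member 4 (2-3): L=4.6245, (cx,cy)=(0.3557,0.9346)
member 5 (2-4): L=3.1190, (cx,cy)=(1.0000,0.0000)
member 6 (3-4): L=4.5664, (cx,cy)=(0.3228,-0.9465)
member 7 (3-5): L=2.8794, (cx,cy)=(0.9978,-0.0667)
member 8 (4-5): L=4.3605, (cx,cy)=(0.3208,0.9471)
solve A·x = −loads:
  F[0-1] = -3778.0173 N (compression)
  F[0-2] = -3337.4298 N (compression)
  F[1-2] = +3684.2848 N (tension)
  F[1-3] = -2580.4491 N (compression)
  F[2-3] = -3740.6930 N (compression)
  F[2-4] = -844.1612 N (compression)
  F[3-4] = +2615.2035 N (tension)
  F[3-5] = +0.0000 N (tension)
  F[4-5] = -0.0000 N (compression)
  Rx@0 = +4755.2300 N
  Ry@0 = +3501.8934 N
  Ry@4 = -2475.2134 N

3684.285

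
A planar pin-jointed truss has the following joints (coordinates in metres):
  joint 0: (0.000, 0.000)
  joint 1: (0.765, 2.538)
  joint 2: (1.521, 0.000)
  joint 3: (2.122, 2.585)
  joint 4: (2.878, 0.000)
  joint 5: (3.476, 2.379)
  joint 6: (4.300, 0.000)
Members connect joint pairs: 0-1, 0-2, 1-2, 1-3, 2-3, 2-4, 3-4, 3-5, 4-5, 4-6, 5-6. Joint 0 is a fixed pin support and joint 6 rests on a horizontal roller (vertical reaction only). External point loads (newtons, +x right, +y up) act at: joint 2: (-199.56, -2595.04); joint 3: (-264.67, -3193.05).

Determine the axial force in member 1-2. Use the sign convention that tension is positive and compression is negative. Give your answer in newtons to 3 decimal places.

3529.472

N=7 nodes, M=11 members, R=3 reactions → 2N=14, M+R=14
member 0 (0-1): L=2.6508, (cx,cy)=(0.2886,0.9575)
member 1 (0-2): L=1.5210, (cx,cy)=(1.0000,0.0000)
member 2 (1-2): L=2.6482, (cx,cy)=(0.2855,-0.9584)
member 3 (1-3): L=1.3578, (cx,cy)=(0.9994,0.0346)
member 4 (2-3): L=2.6539, (cx,cy)=(0.2265,0.9740)
member 5 (2-4): L=1.3570, (cx,cy)=(1.0000,0.0000)
member 6 (3-4): L=2.6933, (cx,cy)=(0.2807,-0.9598)
member 7 (3-5): L=1.3696, (cx,cy)=(0.9886,-0.1504)
member 8 (4-5): L=2.4530, (cx,cy)=(0.2438,0.9698)
member 9 (4-6): L=1.4220, (cx,cy)=(1.0000,0.0000)
member 10 (5-6): L=2.5177, (cx,cy)=(0.3273,-0.9449)
solve A·x = −loads:
  F[0-1] = -3607.0193 N (compression)
  F[0-2] = +576.7327 N (tension)
  F[1-2] = +3529.4715 N (tension)
  F[1-3] = -2049.7725 N (compression)
  F[2-3] = -808.5601 N (compression)
  F[2-4] = +1966.9769 N (tension)
  F[3-4] = -2219.2848 N (compression)
  F[3-5] = -1359.4930 N (compression)
  F[4-5] = +2196.3238 N (tension)
  F[4-6] = +808.6018 N (tension)
  F[5-6] = -2470.6131 N (compression)
  Rx@0 = +464.2300 N
  Ry@0 = +3453.5467 N
  Ry@6 = +2334.5433 N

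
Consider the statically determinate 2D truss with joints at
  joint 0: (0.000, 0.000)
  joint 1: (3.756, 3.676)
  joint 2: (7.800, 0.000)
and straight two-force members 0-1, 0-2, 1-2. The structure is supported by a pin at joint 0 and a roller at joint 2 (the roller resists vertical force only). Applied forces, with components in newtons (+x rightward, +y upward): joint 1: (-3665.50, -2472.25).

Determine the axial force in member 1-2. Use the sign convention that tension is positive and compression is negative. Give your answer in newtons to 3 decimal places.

798.352

N=3 nodes, M=3 members, R=3 reactions → 2N=6, M+R=6
member 0 (0-1): L=5.2555, (cx,cy)=(0.7147,0.6995)
member 1 (0-2): L=7.8000, (cx,cy)=(1.0000,0.0000)
member 2 (1-2): L=5.4651, (cx,cy)=(0.7400,-0.6726)
solve A·x = −loads:
  F[0-1] = -4302.2809 N (compression)
  F[0-2] = -590.7594 N (compression)
  F[1-2] = +798.3525 N (tension)
  Rx@0 = +3665.5000 N
  Ry@0 = +3009.2509 N
  Ry@2 = -537.0009 N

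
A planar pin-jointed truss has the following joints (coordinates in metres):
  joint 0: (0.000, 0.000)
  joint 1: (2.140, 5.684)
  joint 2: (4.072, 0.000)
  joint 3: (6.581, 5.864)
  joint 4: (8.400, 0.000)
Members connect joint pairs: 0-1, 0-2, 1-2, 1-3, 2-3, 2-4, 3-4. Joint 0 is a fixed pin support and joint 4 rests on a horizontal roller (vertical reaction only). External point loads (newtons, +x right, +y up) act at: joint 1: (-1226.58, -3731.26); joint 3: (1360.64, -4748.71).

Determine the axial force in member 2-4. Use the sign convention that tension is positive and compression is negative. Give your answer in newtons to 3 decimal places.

1486.109

N=5 nodes, M=7 members, R=3 reactions → 2N=10, M+R=10
member 0 (0-1): L=6.0735, (cx,cy)=(0.3524,0.9359)
member 1 (0-2): L=4.0720, (cx,cy)=(1.0000,0.0000)
member 2 (1-2): L=6.0034, (cx,cy)=(0.3218,-0.9468)
member 3 (1-3): L=4.4446, (cx,cy)=(0.9992,0.0405)
member 4 (2-3): L=6.3782, (cx,cy)=(0.3934,0.9194)
member 5 (2-4): L=4.3280, (cx,cy)=(1.0000,0.0000)
member 6 (3-4): L=6.1396, (cx,cy)=(0.2963,-0.9551)
solve A·x = −loads:
  F[0-1] = -3941.9314 N (compression)
  F[0-2] = +1523.0000 N (tension)
  F[1-2] = -50.7501 N (compression)
  F[1-3] = -146.1475 N (compression)
  F[2-3] = +52.2638 N (tension)
  F[2-4] = +1486.1086 N (tension)
  F[3-4] = -5016.0424 N (compression)
  Rx@0 = -134.0600 N
  Ry@0 = +3689.1284 N
  Ry@4 = +4790.8416 N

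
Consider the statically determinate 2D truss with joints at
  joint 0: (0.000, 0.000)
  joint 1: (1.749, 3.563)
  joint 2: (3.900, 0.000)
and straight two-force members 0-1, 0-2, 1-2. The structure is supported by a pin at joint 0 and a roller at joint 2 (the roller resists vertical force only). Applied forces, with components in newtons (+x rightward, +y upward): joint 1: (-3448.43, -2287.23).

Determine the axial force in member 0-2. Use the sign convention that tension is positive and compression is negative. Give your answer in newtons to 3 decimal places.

N=3 nodes, M=3 members, R=3 reactions → 2N=6, M+R=6
member 0 (0-1): L=3.9691, (cx,cy)=(0.4407,0.8977)
member 1 (0-2): L=3.9000, (cx,cy)=(1.0000,0.0000)
member 2 (1-2): L=4.1619, (cx,cy)=(0.5168,-0.8561)
solve A·x = −loads:
  F[0-1] = -4914.8394 N (compression)
  F[0-2] = -1282.7009 N (compression)
  F[1-2] = +2481.8819 N (tension)
  Rx@0 = +3448.4300 N
  Ry@0 = +4411.9456 N
  Ry@2 = -2124.7156 N

-1282.701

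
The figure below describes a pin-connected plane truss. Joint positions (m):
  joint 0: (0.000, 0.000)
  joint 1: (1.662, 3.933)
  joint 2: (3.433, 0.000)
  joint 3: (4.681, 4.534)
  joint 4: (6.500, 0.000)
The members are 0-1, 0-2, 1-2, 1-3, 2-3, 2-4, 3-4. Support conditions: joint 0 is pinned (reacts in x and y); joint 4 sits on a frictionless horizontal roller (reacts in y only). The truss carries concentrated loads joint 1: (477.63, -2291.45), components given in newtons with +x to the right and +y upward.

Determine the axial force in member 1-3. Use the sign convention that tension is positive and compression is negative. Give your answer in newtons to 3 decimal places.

N=5 nodes, M=7 members, R=3 reactions → 2N=10, M+R=10
member 0 (0-1): L=4.2697, (cx,cy)=(0.3893,0.9211)
member 1 (0-2): L=3.4330, (cx,cy)=(1.0000,0.0000)
member 2 (1-2): L=4.3133, (cx,cy)=(0.4106,-0.9118)
member 3 (1-3): L=3.0782, (cx,cy)=(0.9808,0.1952)
member 4 (2-3): L=4.7026, (cx,cy)=(0.2654,0.9641)
member 5 (2-4): L=3.0670, (cx,cy)=(1.0000,0.0000)
member 6 (3-4): L=4.8853, (cx,cy)=(0.3723,-0.9281)
solve A·x = −loads:
  F[0-1] = -1537.8262 N (compression)
  F[0-2] = +1076.2293 N (tension)
  F[1-2] = -1096.2184 N (compression)
  F[1-3] = -638.4233 N (compression)
  F[2-3] = +1036.7299 N (tension)
  F[2-4] = +351.0056 N (tension)
  F[3-4] = -942.6934 N (compression)
  Rx@0 = -477.6300 N
  Ry@0 = +1416.5410 N
  Ry@4 = +874.9090 N

-638.423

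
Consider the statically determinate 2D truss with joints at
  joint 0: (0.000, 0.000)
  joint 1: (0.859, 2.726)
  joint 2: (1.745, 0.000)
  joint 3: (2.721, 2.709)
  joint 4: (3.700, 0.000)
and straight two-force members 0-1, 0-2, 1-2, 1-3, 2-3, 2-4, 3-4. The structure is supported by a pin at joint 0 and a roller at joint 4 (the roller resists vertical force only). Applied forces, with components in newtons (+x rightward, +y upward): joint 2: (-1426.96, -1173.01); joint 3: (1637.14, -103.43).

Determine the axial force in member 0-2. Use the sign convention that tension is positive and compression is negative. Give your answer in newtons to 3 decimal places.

36.397

N=5 nodes, M=7 members, R=3 reactions → 2N=10, M+R=10
member 0 (0-1): L=2.8581, (cx,cy)=(0.3005,0.9538)
member 1 (0-2): L=1.7450, (cx,cy)=(1.0000,0.0000)
member 2 (1-2): L=2.8664, (cx,cy)=(0.3091,-0.9510)
member 3 (1-3): L=1.8621, (cx,cy)=(1.0000,-0.0091)
member 4 (2-3): L=2.8795, (cx,cy)=(0.3390,0.9408)
member 5 (2-4): L=1.9550, (cx,cy)=(1.0000,0.0000)
member 6 (3-4): L=2.8805, (cx,cy)=(0.3399,-0.9405)
solve A·x = −loads:
  F[0-1] = +578.2246 N (tension)
  F[0-2] = +36.3974 N (tension)
  F[1-2] = -583.2888 N (compression)
  F[1-3] = +354.0930 N (tension)
  F[2-3] = +1836.4462 N (tension)
  F[2-4] = +660.5926 N (tension)
  F[3-4] = -1943.6351 N (compression)
  Rx@0 = -210.1800 N
  Ry@0 = -551.4918 N
  Ry@4 = +1827.9318 N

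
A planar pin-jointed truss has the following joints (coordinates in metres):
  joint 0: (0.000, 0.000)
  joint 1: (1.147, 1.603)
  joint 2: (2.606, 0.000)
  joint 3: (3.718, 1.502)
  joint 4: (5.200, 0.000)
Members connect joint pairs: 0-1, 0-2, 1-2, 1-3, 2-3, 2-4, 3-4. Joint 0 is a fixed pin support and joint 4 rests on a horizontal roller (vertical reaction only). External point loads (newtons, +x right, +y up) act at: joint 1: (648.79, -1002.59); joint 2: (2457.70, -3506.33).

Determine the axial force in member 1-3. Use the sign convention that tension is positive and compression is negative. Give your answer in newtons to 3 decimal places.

-3658.591

N=5 nodes, M=7 members, R=3 reactions → 2N=10, M+R=10
member 0 (0-1): L=1.9711, (cx,cy)=(0.5819,0.8133)
member 1 (0-2): L=2.6060, (cx,cy)=(1.0000,0.0000)
member 2 (1-2): L=2.1676, (cx,cy)=(0.6731,-0.7395)
member 3 (1-3): L=2.5730, (cx,cy)=(0.9992,-0.0393)
member 4 (2-3): L=1.8688, (cx,cy)=(0.5950,0.8037)
member 5 (2-4): L=2.5940, (cx,cy)=(1.0000,0.0000)
member 6 (3-4): L=2.1101, (cx,cy)=(0.7024,-0.7118)
solve A·x = −loads:
  F[0-1] = -2865.7235 N (compression)
  F[0-2] = +4774.0828 N (tension)
  F[1-2] = +1989.8545 N (tension)
  F[1-3] = -3658.5915 N (compression)
  F[2-3] = +2531.6960 N (tension)
  F[2-4] = +2149.3548 N (tension)
  F[3-4] = -3060.2259 N (compression)
  Rx@0 = -3106.4900 N
  Ry@0 = +2330.5590 N
  Ry@4 = +2178.3610 N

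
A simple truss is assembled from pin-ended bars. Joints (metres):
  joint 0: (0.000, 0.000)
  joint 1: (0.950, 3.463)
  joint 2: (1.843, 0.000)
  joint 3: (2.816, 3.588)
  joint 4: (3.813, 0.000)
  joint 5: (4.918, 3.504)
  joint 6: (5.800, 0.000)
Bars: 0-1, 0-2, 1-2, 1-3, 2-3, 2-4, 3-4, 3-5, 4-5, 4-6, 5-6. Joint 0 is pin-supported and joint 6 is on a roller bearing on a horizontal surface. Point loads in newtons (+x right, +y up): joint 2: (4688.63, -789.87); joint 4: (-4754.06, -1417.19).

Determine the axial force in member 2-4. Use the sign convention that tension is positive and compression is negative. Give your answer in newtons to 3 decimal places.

N=7 nodes, M=11 members, R=3 reactions → 2N=14, M+R=14
member 0 (0-1): L=3.5909, (cx,cy)=(0.2646,0.9644)
member 1 (0-2): L=1.8430, (cx,cy)=(1.0000,0.0000)
member 2 (1-2): L=3.5763, (cx,cy)=(0.2497,-0.9683)
member 3 (1-3): L=1.8702, (cx,cy)=(0.9978,0.0668)
member 4 (2-3): L=3.7176, (cx,cy)=(0.2617,0.9651)
member 5 (2-4): L=1.9700, (cx,cy)=(1.0000,0.0000)
member 6 (3-4): L=3.7239, (cx,cy)=(0.2677,-0.9635)
member 7 (3-5): L=2.1037, (cx,cy)=(0.9992,-0.0399)
member 8 (4-5): L=3.6741, (cx,cy)=(0.3008,0.9537)
member 9 (4-6): L=1.9870, (cx,cy)=(1.0000,0.0000)
member 10 (5-6): L=3.6133, (cx,cy)=(0.2441,-0.9698)
solve A·x = −loads:
  F[0-1] = -1062.2385 N (compression)
  F[0-2] = +215.5900 N (tension)
  F[1-2] = +1020.8280 N (tension)
  F[1-3] = -537.1223 N (compression)
  F[2-3] = -205.7951 N (compression)
  F[2-4] = -4164.2764 N (compression)
  F[3-4] = +270.8771 N (tension)
  F[3-5] = -662.8334 N (compression)
  F[4-5] = +1212.3299 N (tension)
  F[4-6] = +297.6922 N (tension)
  F[5-6] = -1219.5593 N (compression)
  Rx@0 = +65.4300 N
  Ry@0 = +1024.3917 N
  Ry@6 = +1182.6683 N

-4164.276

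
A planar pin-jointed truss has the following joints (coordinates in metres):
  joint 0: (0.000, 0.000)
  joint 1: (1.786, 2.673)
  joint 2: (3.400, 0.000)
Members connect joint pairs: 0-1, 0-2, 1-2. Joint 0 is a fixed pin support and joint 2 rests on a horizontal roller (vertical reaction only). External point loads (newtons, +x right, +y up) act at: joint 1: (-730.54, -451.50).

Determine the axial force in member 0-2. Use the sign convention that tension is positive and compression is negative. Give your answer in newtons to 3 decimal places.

N=3 nodes, M=3 members, R=3 reactions → 2N=6, M+R=6
member 0 (0-1): L=3.2148, (cx,cy)=(0.5556,0.8315)
member 1 (0-2): L=3.4000, (cx,cy)=(1.0000,0.0000)
member 2 (1-2): L=3.1225, (cx,cy)=(0.5169,-0.8560)
solve A·x = −loads:
  F[0-1] = -948.5102 N (compression)
  F[0-2] = -203.5844 N (compression)
  F[1-2] = +393.8598 N (tension)
  Rx@0 = +730.5400 N
  Ry@0 = +788.6631 N
  Ry@2 = -337.1631 N

-203.584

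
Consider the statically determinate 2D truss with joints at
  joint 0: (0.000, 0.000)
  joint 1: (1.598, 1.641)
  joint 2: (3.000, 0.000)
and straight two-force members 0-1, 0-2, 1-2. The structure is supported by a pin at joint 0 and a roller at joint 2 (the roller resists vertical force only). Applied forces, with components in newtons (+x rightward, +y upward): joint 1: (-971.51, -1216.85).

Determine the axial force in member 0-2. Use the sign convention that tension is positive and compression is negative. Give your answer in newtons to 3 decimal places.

99.754

N=3 nodes, M=3 members, R=3 reactions → 2N=6, M+R=6
member 0 (0-1): L=2.2905, (cx,cy)=(0.6977,0.7164)
member 1 (0-2): L=3.0000, (cx,cy)=(1.0000,0.0000)
member 2 (1-2): L=2.1584, (cx,cy)=(0.6496,-0.7603)
solve A·x = −loads:
  F[0-1] = -1535.5150 N (compression)
  F[0-2] = +99.7543 N (tension)
  F[1-2] = -153.5698 N (compression)
  Rx@0 = +971.5100 N
  Ry@0 = +1100.0905 N
  Ry@2 = +116.7595 N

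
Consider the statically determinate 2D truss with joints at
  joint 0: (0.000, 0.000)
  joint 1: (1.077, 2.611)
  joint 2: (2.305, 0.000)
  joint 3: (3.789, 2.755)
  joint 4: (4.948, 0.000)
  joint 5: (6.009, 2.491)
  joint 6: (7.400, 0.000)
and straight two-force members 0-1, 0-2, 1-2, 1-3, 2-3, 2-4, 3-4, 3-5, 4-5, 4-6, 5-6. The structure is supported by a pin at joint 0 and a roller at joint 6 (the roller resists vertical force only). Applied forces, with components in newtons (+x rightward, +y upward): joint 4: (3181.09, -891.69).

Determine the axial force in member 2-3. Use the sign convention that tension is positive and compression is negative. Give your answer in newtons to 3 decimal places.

N=7 nodes, M=11 members, R=3 reactions → 2N=14, M+R=14
member 0 (0-1): L=2.8244, (cx,cy)=(0.3813,0.9244)
member 1 (0-2): L=2.3050, (cx,cy)=(1.0000,0.0000)
member 2 (1-2): L=2.8854, (cx,cy)=(0.4256,-0.9049)
member 3 (1-3): L=2.7158, (cx,cy)=(0.9986,0.0530)
member 4 (2-3): L=3.1293, (cx,cy)=(0.4742,0.8804)
member 5 (2-4): L=2.6430, (cx,cy)=(1.0000,0.0000)
member 6 (3-4): L=2.9889, (cx,cy)=(0.3878,-0.9218)
member 7 (3-5): L=2.2356, (cx,cy)=(0.9930,-0.1181)
member 8 (4-5): L=2.7075, (cx,cy)=(0.3919,0.9200)
member 9 (4-6): L=2.4520, (cx,cy)=(1.0000,0.0000)
member 10 (5-6): L=2.8531, (cx,cy)=(0.4875,-0.8731)
solve A·x = −loads:
  F[0-1] = -319.6115 N (compression)
  F[0-2] = +3302.9641 N (tension)
  F[1-2] = +311.5774 N (tension)
  F[1-3] = -254.8389 N (compression)
  F[2-3] = -320.2529 N (compression)
  F[2-4] = +3587.4450 N (tension)
  F[3-4] = +392.6104 N (tension)
  F[3-5] = -562.5346 N (compression)
  F[4-5] = +575.8554 N (tension)
  F[4-6] = +332.9395 N (tension)
  F[5-6] = -682.8878 N (compression)
  Rx@0 = -3181.0900 N
  Ry@0 = +295.4627 N
  Ry@6 = +596.2273 N

-320.253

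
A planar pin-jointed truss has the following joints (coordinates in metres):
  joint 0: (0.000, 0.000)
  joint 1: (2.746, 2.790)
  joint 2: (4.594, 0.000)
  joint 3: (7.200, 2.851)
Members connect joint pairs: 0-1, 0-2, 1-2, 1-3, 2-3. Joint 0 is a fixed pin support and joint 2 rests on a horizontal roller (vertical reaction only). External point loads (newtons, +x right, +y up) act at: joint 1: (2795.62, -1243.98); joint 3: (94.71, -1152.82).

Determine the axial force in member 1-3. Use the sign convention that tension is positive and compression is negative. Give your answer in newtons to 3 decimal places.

N=4 nodes, M=5 members, R=3 reactions → 2N=8, M+R=8
member 0 (0-1): L=3.9147, (cx,cy)=(0.7015,0.7127)
member 1 (0-2): L=4.5940, (cx,cy)=(1.0000,0.0000)
member 2 (1-2): L=3.3465, (cx,cy)=(0.5522,-0.8337)
member 3 (1-3): L=4.4544, (cx,cy)=(0.9999,0.0137)
member 4 (2-3): L=3.8626, (cx,cy)=(0.6747,0.7381)
solve A·x = −loads:
  F[0-1] = +2680.1262 N (tension)
  F[0-2] = +1010.3165 N (tension)
  F[1-2] = -3764.1638 N (compression)
  F[1-3] = +1163.1312 N (tension)
  F[2-3] = -1583.4340 N (compression)
  Rx@0 = -2890.3300 N
  Ry@0 = -1910.1375 N
  Ry@2 = +4306.9375 N

1163.131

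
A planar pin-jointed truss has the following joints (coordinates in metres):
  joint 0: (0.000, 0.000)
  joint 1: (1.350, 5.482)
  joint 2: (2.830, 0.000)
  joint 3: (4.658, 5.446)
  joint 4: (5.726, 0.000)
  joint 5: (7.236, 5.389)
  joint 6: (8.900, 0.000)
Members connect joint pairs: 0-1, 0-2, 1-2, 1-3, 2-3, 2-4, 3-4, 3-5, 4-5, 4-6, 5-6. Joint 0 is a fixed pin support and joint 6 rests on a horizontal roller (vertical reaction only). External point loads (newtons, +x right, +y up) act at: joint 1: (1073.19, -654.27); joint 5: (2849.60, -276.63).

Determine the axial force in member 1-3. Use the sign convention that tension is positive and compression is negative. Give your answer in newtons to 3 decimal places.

N=7 nodes, M=11 members, R=3 reactions → 2N=14, M+R=14
member 0 (0-1): L=5.6458, (cx,cy)=(0.2391,0.9710)
member 1 (0-2): L=2.8300, (cx,cy)=(1.0000,0.0000)
member 2 (1-2): L=5.6783, (cx,cy)=(0.2606,-0.9654)
member 3 (1-3): L=3.3082, (cx,cy)=(0.9999,-0.0109)
member 4 (2-3): L=5.7446, (cx,cy)=(0.3182,0.9480)
member 5 (2-4): L=2.8960, (cx,cy)=(1.0000,0.0000)
member 6 (3-4): L=5.5497, (cx,cy)=(0.1924,-0.9813)
member 7 (3-5): L=2.5786, (cx,cy)=(0.9998,-0.0221)
member 8 (4-5): L=5.5966, (cx,cy)=(0.2698,0.9629)
member 9 (4-6): L=3.1740, (cx,cy)=(1.0000,0.0000)
member 10 (5-6): L=5.6401, (cx,cy)=(0.2950,-0.9555)
solve A·x = −loads:
  F[0-1] = +1832.9095 N (tension)
  F[0-2] = +3484.5108 N (tension)
  F[1-2] = -2521.4023 N (compression)
  F[1-3] = +22.2761 N (tension)
  F[2-3] = +2567.7216 N (tension)
  F[2-4] = +2010.2466 N (tension)
  F[3-4] = -2510.1661 N (compression)
  F[3-5] = +1322.7372 N (tension)
  F[4-5] = +2558.1177 N (tension)
  F[4-6] = +836.9831 N (tension)
  F[5-6] = -2836.9175 N (compression)
  Rx@0 = -3922.7900 N
  Ry@0 = -1779.7383 N
  Ry@6 = +2710.6383 N

22.276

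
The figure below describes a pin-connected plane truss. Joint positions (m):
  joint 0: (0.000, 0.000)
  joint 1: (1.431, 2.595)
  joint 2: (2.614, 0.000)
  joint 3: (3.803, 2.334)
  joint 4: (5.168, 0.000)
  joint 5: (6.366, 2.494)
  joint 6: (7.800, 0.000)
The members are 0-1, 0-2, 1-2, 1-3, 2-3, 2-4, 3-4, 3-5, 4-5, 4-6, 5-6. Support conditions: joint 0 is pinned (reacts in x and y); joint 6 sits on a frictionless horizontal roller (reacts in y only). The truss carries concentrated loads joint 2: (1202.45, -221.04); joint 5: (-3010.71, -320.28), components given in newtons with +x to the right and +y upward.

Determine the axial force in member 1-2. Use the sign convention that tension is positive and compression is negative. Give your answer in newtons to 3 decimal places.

N=7 nodes, M=11 members, R=3 reactions → 2N=14, M+R=14
member 0 (0-1): L=2.9634, (cx,cy)=(0.4829,0.8757)
member 1 (0-2): L=2.6140, (cx,cy)=(1.0000,0.0000)
member 2 (1-2): L=2.8519, (cx,cy)=(0.4148,-0.9099)
member 3 (1-3): L=2.3863, (cx,cy)=(0.9940,-0.1094)
member 4 (2-3): L=2.6194, (cx,cy)=(0.4539,0.8910)
member 5 (2-4): L=2.5540, (cx,cy)=(1.0000,0.0000)
member 6 (3-4): L=2.7038, (cx,cy)=(0.5048,-0.8632)
member 7 (3-5): L=2.5680, (cx,cy)=(0.9981,0.0623)
member 8 (4-5): L=2.7668, (cx,cy)=(0.4330,0.9014)
member 9 (4-6): L=2.6320, (cx,cy)=(1.0000,0.0000)
member 10 (5-6): L=2.8769, (cx,cy)=(0.4985,-0.8669)
solve A·x = −loads:
  F[0-1] = -1334.3908 N (compression)
  F[0-2] = -1163.8960 N (compression)
  F[1-2] = +1434.0506 N (tension)
  F[1-3] = -1246.6969 N (compression)
  F[2-3] = -1216.3467 N (compression)
  F[2-4] = -1219.3682 N (compression)
  F[3-4] = +933.9495 N (tension)
  F[3-5] = -2267.2386 N (compression)
  F[4-5] = -894.3866 N (compression)
  F[4-6] = -360.6163 N (compression)
  F[5-6] = +723.4638 N (tension)
  Rx@0 = +1808.2600 N
  Ry@0 = +1168.5007 N
  Ry@6 = -627.1807 N

1434.051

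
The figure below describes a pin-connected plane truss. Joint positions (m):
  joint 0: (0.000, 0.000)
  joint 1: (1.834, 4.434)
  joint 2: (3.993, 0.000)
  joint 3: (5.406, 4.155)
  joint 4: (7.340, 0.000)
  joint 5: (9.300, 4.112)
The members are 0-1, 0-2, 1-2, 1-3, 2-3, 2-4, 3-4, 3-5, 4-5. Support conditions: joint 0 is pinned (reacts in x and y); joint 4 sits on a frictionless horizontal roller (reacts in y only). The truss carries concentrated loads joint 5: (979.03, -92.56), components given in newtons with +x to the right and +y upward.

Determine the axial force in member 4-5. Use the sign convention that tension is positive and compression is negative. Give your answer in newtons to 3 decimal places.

-90.086

N=6 nodes, M=9 members, R=3 reactions → 2N=12, M+R=12
member 0 (0-1): L=4.7983, (cx,cy)=(0.3822,0.9241)
member 1 (0-2): L=3.9930, (cx,cy)=(1.0000,0.0000)
member 2 (1-2): L=4.9317, (cx,cy)=(0.4378,-0.8991)
member 3 (1-3): L=3.5829, (cx,cy)=(0.9970,-0.0779)
member 4 (2-3): L=4.3887, (cx,cy)=(0.3220,0.9468)
member 5 (2-4): L=3.3470, (cx,cy)=(1.0000,0.0000)
member 6 (3-4): L=4.5831, (cx,cy)=(0.4220,-0.9066)
member 7 (3-5): L=3.8942, (cx,cy)=(0.9999,-0.0110)
member 8 (4-5): L=4.5552, (cx,cy)=(0.4303,0.9027)
solve A·x = −loads:
  F[0-1] = +620.2829 N (tension)
  F[0-2] = +741.9474 N (tension)
  F[1-2] = -684.1399 N (compression)
  F[1-3] = +538.2199 N (tension)
  F[2-3] = +649.6928 N (tension)
  F[2-4] = +233.2668 N (tension)
  F[3-4] = -644.6339 N (compression)
  F[3-5] = +1017.8540 N (tension)
  F[4-5] = -90.0865 N (compression)
  Rx@0 = -979.0300 N
  Ry@0 = -573.1865 N
  Ry@4 = +665.7465 N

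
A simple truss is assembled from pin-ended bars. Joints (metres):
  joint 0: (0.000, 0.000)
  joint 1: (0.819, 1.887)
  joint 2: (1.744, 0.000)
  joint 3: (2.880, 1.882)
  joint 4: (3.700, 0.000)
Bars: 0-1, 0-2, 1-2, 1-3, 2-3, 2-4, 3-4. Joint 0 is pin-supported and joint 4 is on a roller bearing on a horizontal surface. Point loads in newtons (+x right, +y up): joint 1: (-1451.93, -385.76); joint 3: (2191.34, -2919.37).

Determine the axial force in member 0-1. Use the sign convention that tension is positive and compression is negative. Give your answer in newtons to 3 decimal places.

N=5 nodes, M=7 members, R=3 reactions → 2N=10, M+R=10
member 0 (0-1): L=2.0571, (cx,cy)=(0.3981,0.9173)
member 1 (0-2): L=1.7440, (cx,cy)=(1.0000,0.0000)
member 2 (1-2): L=2.1015, (cx,cy)=(0.4402,-0.8979)
member 3 (1-3): L=2.0610, (cx,cy)=(1.0000,-0.0024)
member 4 (2-3): L=2.1983, (cx,cy)=(0.5168,0.8561)
member 5 (2-4): L=1.9560, (cx,cy)=(1.0000,0.0000)
member 6 (3-4): L=2.0529, (cx,cy)=(0.3994,-0.9168)
solve A·x = −loads:
  F[0-1] = -624.8922 N (compression)
  F[0-2] = +988.2042 N (tension)
  F[1-2] = +205.7755 N (tension)
  F[1-3] = +1112.5655 N (tension)
  F[2-3] = -215.8214 N (compression)
  F[2-4] = +1190.3075 N (tension)
  F[3-4] = -2979.9520 N (compression)
  Rx@0 = -739.4100 N
  Ry@0 = +573.2292 N
  Ry@4 = +2731.9008 N

-624.892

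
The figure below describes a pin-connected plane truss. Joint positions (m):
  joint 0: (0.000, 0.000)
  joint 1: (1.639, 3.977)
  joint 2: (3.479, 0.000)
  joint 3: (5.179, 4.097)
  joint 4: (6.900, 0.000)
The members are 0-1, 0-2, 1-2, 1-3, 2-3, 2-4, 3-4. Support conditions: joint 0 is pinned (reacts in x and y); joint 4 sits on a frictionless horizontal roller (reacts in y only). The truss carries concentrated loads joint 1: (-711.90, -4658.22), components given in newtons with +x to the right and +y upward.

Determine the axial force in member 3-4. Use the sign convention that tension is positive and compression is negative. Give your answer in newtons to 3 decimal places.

N=5 nodes, M=7 members, R=3 reactions → 2N=10, M+R=10
member 0 (0-1): L=4.3015, (cx,cy)=(0.3810,0.9246)
member 1 (0-2): L=3.4790, (cx,cy)=(1.0000,0.0000)
member 2 (1-2): L=4.3820, (cx,cy)=(0.4199,-0.9076)
member 3 (1-3): L=3.5420, (cx,cy)=(0.9994,0.0339)
member 4 (2-3): L=4.4357, (cx,cy)=(0.3833,0.9236)
member 5 (2-4): L=3.4210, (cx,cy)=(1.0000,0.0000)
member 6 (3-4): L=4.4438, (cx,cy)=(0.3873,-0.9220)
solve A·x = −loads:
  F[0-1] = -4285.3205 N (compression)
  F[0-2] = +920.9374 N (tension)
  F[1-2] = -789.0945 N (compression)
  F[1-3] = -589.9374 N (compression)
  F[2-3] = +775.3644 N (tension)
  F[2-4] = +292.4370 N (tension)
  F[3-4] = -755.1005 N (compression)
  Rx@0 = +711.9000 N
  Ry@0 = +3962.0466 N
  Ry@4 = +696.1734 N

-755.100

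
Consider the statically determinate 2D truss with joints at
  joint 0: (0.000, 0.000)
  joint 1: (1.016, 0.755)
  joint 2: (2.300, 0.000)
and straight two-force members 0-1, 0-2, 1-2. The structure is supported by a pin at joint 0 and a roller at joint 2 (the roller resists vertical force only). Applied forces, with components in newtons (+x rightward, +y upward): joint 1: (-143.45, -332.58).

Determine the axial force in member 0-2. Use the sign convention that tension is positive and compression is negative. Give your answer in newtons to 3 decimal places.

N=3 nodes, M=3 members, R=3 reactions → 2N=6, M+R=6
member 0 (0-1): L=1.2658, (cx,cy)=(0.8026,0.5965)
member 1 (0-2): L=2.3000, (cx,cy)=(1.0000,0.0000)
member 2 (1-2): L=1.4895, (cx,cy)=(0.8620,-0.5069)
solve A·x = −loads:
  F[0-1] = -390.2314 N (compression)
  F[0-2] = +169.7679 N (tension)
  F[1-2] = -196.9418 N (compression)
  Rx@0 = +143.4500 N
  Ry@0 = +232.7554 N
  Ry@2 = +99.8246 N

169.768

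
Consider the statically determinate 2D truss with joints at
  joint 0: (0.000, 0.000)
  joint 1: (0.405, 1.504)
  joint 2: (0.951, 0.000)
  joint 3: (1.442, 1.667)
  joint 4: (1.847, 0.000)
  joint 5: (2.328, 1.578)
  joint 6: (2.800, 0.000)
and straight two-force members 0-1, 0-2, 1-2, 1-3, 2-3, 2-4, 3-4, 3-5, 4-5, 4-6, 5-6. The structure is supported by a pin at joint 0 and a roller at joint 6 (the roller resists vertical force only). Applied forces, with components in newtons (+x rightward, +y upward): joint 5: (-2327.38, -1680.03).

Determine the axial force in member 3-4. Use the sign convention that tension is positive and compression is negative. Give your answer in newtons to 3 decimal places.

N=7 nodes, M=11 members, R=3 reactions → 2N=14, M+R=14
member 0 (0-1): L=1.5576, (cx,cy)=(0.2600,0.9656)
member 1 (0-2): L=0.9510, (cx,cy)=(1.0000,0.0000)
member 2 (1-2): L=1.6000, (cx,cy)=(0.3412,-0.9400)
member 3 (1-3): L=1.0497, (cx,cy)=(0.9879,0.1553)
member 4 (2-3): L=1.7378, (cx,cy)=(0.2825,0.9593)
member 5 (2-4): L=0.8960, (cx,cy)=(1.0000,0.0000)
member 6 (3-4): L=1.7155, (cx,cy)=(0.2361,-0.9717)
member 7 (3-5): L=0.8905, (cx,cy)=(0.9950,-0.0999)
member 8 (4-5): L=1.6497, (cx,cy)=(0.2916,0.9565)
member 9 (4-6): L=0.9530, (cx,cy)=(1.0000,0.0000)
member 10 (5-6): L=1.6471, (cx,cy)=(0.2866,-0.9581)
solve A·x = −loads:
  F[0-1] = -1651.6615 N (compression)
  F[0-2] = -1897.9158 N (compression)
  F[1-2] = +1537.1620 N (tension)
  F[1-3] = -965.7206 N (compression)
  F[2-3] = -1506.2672 N (compression)
  F[2-4] = -947.7918 N (compression)
  F[3-4] = +1828.4801 N (tension)
  F[3-5] = -1820.3782 N (compression)
  F[4-5] = -1857.5044 N (compression)
  F[4-6] = +25.4784 N (tension)
  F[5-6] = -88.9089 N (compression)
  Rx@0 = +2327.3800 N
  Ry@0 = +1594.8499 N
  Ry@6 = +85.1801 N

1828.480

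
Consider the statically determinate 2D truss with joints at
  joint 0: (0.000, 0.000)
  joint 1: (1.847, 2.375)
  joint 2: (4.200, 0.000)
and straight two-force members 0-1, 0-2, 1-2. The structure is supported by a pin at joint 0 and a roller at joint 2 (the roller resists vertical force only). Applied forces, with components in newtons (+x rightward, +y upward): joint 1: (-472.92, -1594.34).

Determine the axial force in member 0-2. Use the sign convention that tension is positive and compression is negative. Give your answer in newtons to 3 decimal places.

429.688

N=3 nodes, M=3 members, R=3 reactions → 2N=6, M+R=6
member 0 (0-1): L=3.0087, (cx,cy)=(0.6139,0.7894)
member 1 (0-2): L=4.2000, (cx,cy)=(1.0000,0.0000)
member 2 (1-2): L=3.3432, (cx,cy)=(0.7038,-0.7104)
solve A·x = −loads:
  F[0-1] = -1470.2972 N (compression)
  F[0-2] = +429.6875 N (tension)
  F[1-2] = -610.5173 N (compression)
  Rx@0 = +472.9200 N
  Ry@0 = +1160.6350 N
  Ry@2 = +433.7050 N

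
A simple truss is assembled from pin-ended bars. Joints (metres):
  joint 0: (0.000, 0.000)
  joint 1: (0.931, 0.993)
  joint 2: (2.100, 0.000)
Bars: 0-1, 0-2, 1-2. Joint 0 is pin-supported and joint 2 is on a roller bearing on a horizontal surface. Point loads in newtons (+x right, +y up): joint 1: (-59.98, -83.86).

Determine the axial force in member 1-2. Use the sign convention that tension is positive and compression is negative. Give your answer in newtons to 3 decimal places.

-13.617

N=3 nodes, M=3 members, R=3 reactions → 2N=6, M+R=6
member 0 (0-1): L=1.3612, (cx,cy)=(0.6840,0.7295)
member 1 (0-2): L=2.1000, (cx,cy)=(1.0000,0.0000)
member 2 (1-2): L=1.5338, (cx,cy)=(0.7621,-0.6474)
solve A·x = −loads:
  F[0-1] = -102.8685 N (compression)
  F[0-2] = +10.3785 N (tension)
  F[1-2] = -13.6174 N (compression)
  Rx@0 = +59.9800 N
  Ry@0 = +75.0440 N
  Ry@2 = +8.8160 N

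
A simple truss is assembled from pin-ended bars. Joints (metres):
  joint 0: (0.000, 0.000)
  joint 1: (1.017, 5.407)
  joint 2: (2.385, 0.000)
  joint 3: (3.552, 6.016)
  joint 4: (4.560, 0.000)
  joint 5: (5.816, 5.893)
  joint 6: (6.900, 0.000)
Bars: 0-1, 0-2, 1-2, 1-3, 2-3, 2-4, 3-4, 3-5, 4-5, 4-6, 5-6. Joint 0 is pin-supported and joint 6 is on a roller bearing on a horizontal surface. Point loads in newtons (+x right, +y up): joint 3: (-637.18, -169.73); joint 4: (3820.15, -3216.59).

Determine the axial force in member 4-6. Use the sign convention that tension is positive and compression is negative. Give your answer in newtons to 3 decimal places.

304.906

N=7 nodes, M=11 members, R=3 reactions → 2N=14, M+R=14
member 0 (0-1): L=5.5018, (cx,cy)=(0.1848,0.9828)
member 1 (0-2): L=2.3850, (cx,cy)=(1.0000,0.0000)
member 2 (1-2): L=5.5774, (cx,cy)=(0.2453,-0.9695)
member 3 (1-3): L=2.6071, (cx,cy)=(0.9723,0.2336)
member 4 (2-3): L=6.1281, (cx,cy)=(0.1904,0.9817)
member 5 (2-4): L=2.1750, (cx,cy)=(1.0000,0.0000)
member 6 (3-4): L=6.0999, (cx,cy)=(0.1652,-0.9863)
member 7 (3-5): L=2.2673, (cx,cy)=(0.9985,-0.0542)
member 8 (4-5): L=6.0254, (cx,cy)=(0.2085,0.9780)
member 9 (4-6): L=2.3400, (cx,cy)=(1.0000,0.0000)
member 10 (5-6): L=5.9919, (cx,cy)=(0.1809,-0.9835)
solve A·x = −loads:
  F[0-1] = -1759.0603 N (compression)
  F[0-2] = +3508.1291 N (tension)
  F[1-2] = +1605.0831 N (tension)
  F[1-3] = -739.3015 N (compression)
  F[2-3] = -1585.0590 N (compression)
  F[2-4] = +4203.6661 N (tension)
  F[3-4] = +1616.5912 N (tension)
  F[3-5] = -651.6168 N (compression)
  F[4-5] = +1658.6606 N (tension)
  F[4-6] = +304.9057 N (tension)
  F[5-6] = -1685.3834 N (compression)
  Rx@0 = -3182.9700 N
  Ry@0 = +1728.7466 N
  Ry@6 = +1657.5734 N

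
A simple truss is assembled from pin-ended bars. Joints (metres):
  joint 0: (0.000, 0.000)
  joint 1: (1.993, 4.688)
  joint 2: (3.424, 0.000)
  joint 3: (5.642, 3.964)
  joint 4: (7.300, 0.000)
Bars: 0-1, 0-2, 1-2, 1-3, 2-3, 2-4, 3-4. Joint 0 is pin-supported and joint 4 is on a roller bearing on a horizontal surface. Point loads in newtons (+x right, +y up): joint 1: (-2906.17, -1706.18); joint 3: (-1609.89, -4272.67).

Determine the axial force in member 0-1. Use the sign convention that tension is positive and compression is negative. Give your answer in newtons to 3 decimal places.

N=5 nodes, M=7 members, R=3 reactions → 2N=10, M+R=10
member 0 (0-1): L=5.0941, (cx,cy)=(0.3912,0.9203)
member 1 (0-2): L=3.4240, (cx,cy)=(1.0000,0.0000)
member 2 (1-2): L=4.9015, (cx,cy)=(0.2919,-0.9564)
member 3 (1-3): L=3.7201, (cx,cy)=(0.9809,-0.1946)
member 4 (2-3): L=4.5423, (cx,cy)=(0.4883,0.8727)
member 5 (2-4): L=3.8760, (cx,cy)=(1.0000,0.0000)
member 6 (3-4): L=4.2968, (cx,cy)=(0.3859,-0.9226)
solve A·x = −loads:
  F[0-1] = -5380.1640 N (compression)
  F[0-2] = -2411.1225 N (compression)
  F[1-2] = +3434.7493 N (tension)
  F[1-3] = -205.4678 N (compression)
  F[2-3] = -3764.3990 N (compression)
  F[2-4] = +429.7862 N (tension)
  F[3-4] = -1113.8082 N (compression)
  Rx@0 = +4516.0600 N
  Ry@0 = +4951.3032 N
  Ry@4 = +1027.5468 N

-5380.164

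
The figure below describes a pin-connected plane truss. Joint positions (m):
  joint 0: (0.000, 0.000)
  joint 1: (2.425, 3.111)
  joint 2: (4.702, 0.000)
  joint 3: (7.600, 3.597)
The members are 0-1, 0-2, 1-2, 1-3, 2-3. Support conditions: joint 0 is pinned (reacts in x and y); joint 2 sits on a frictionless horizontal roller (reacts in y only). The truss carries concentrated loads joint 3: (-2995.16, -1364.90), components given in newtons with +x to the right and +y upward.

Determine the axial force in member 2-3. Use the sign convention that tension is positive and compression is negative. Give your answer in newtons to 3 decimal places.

N=4 nodes, M=5 members, R=3 reactions → 2N=8, M+R=8
member 0 (0-1): L=3.9445, (cx,cy)=(0.6148,0.7887)
member 1 (0-2): L=4.7020, (cx,cy)=(1.0000,0.0000)
member 2 (1-2): L=3.8553, (cx,cy)=(0.5906,-0.8069)
member 3 (1-3): L=5.1978, (cx,cy)=(0.9956,0.0935)
member 4 (2-3): L=4.6192, (cx,cy)=(0.6274,0.7787)
solve A·x = −loads:
  F[0-1] = -1838.5332 N (compression)
  F[0-2] = -1864.8616 N (compression)
  F[1-2] = +1558.2909 N (tension)
  F[1-3] = -2059.6814 N (compression)
  F[2-3] = -1505.4599 N (compression)
  Rx@0 = +2995.1600 N
  Ry@0 = +1450.0447 N
  Ry@2 = -85.1447 N

-1505.460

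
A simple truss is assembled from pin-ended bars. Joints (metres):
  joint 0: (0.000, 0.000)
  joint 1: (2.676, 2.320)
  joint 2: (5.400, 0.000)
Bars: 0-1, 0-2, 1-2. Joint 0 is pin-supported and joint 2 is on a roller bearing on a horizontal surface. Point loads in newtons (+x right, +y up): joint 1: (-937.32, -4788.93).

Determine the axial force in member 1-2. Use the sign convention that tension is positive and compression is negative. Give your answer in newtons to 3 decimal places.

-3039.015

N=3 nodes, M=3 members, R=3 reactions → 2N=6, M+R=6
member 0 (0-1): L=3.5417, (cx,cy)=(0.7556,0.6551)
member 1 (0-2): L=5.4000, (cx,cy)=(1.0000,0.0000)
member 2 (1-2): L=3.5781, (cx,cy)=(0.7613,-0.6484)
solve A·x = −loads:
  F[0-1] = -4302.5855 N (compression)
  F[0-2] = +2313.6158 N (tension)
  F[1-2] = -3039.0148 N (compression)
  Rx@0 = +937.3200 N
  Ry@0 = +2818.4496 N
  Ry@2 = +1970.4804 N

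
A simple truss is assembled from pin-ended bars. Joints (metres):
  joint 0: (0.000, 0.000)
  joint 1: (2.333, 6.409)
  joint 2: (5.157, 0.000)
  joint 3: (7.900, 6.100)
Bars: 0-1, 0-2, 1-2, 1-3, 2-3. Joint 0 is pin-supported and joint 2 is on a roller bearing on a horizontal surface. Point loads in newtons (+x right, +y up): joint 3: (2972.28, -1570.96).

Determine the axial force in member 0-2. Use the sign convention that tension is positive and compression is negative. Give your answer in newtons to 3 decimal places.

N=4 nodes, M=5 members, R=3 reactions → 2N=8, M+R=8
member 0 (0-1): L=6.8204, (cx,cy)=(0.3421,0.9397)
member 1 (0-2): L=5.1570, (cx,cy)=(1.0000,0.0000)
member 2 (1-2): L=7.0036, (cx,cy)=(0.4032,-0.9151)
member 3 (1-3): L=5.5756, (cx,cy)=(0.9985,-0.0554)
member 4 (2-3): L=6.6884, (cx,cy)=(0.4101,0.9120)
solve A·x = −loads:
  F[0-1] = +4630.7118 N (tension)
  F[0-2] = +1388.2946 N (tension)
  F[1-2] = -4972.7702 N (compression)
  F[1-3] = +3594.6395 N (tension)
  F[2-3] = -1504.0500 N (compression)
  Rx@0 = -2972.2800 N
  Ry@0 = -4351.3770 N
  Ry@2 = +5922.3370 N

1388.295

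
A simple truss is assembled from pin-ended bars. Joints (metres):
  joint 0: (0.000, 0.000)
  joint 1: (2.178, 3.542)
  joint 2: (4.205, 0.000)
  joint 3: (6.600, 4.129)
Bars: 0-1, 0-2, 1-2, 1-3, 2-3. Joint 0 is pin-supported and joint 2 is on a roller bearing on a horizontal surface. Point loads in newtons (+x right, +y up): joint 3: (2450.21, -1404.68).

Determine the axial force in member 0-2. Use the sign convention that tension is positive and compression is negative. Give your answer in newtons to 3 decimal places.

478.834

N=4 nodes, M=5 members, R=3 reactions → 2N=8, M+R=8
member 0 (0-1): L=4.1581, (cx,cy)=(0.5238,0.8518)
member 1 (0-2): L=4.2050, (cx,cy)=(1.0000,0.0000)
member 2 (1-2): L=4.0810, (cx,cy)=(0.4967,-0.8679)
member 3 (1-3): L=4.4608, (cx,cy)=(0.9913,0.1316)
member 4 (2-3): L=4.7733, (cx,cy)=(0.5017,0.8650)
solve A·x = −loads:
  F[0-1] = +3763.5888 N (tension)
  F[0-2] = +478.8339 N (tension)
  F[1-2] = -3152.8111 N (compression)
  F[1-3] = +3568.3856 N (tension)
  F[2-3] = -2166.7230 N (compression)
  Rx@0 = -2450.2100 N
  Ry@0 = -3205.9752 N
  Ry@2 = +4610.6552 N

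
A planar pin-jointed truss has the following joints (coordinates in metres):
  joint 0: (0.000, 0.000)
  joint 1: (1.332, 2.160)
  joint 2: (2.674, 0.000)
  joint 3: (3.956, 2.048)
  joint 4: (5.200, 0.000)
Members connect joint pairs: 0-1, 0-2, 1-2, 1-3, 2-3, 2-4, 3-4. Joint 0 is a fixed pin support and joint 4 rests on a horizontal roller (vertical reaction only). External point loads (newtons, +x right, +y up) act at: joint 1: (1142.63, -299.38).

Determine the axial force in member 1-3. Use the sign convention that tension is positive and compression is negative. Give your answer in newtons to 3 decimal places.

-662.902

N=5 nodes, M=7 members, R=3 reactions → 2N=10, M+R=10
member 0 (0-1): L=2.5377, (cx,cy)=(0.5249,0.8512)
member 1 (0-2): L=2.6740, (cx,cy)=(1.0000,0.0000)
member 2 (1-2): L=2.5429, (cx,cy)=(0.5277,-0.8494)
member 3 (1-3): L=2.6264, (cx,cy)=(0.9991,-0.0426)
member 4 (2-3): L=2.4162, (cx,cy)=(0.5306,0.8476)
member 5 (2-4): L=2.5260, (cx,cy)=(1.0000,0.0000)
member 6 (3-4): L=2.3962, (cx,cy)=(0.5192,-0.8547)
solve A·x = −loads:
  F[0-1] = +295.9902 N (tension)
  F[0-2] = +987.2681 N (tension)
  F[1-2] = -615.7802 N (compression)
  F[1-3] = -662.9025 N (compression)
  F[2-3] = +617.0756 N (tension)
  F[2-4] = +334.8828 N (tension)
  F[3-4] = -645.0568 N (compression)
  Rx@0 = -1142.6300 N
  Ry@0 = -251.9383 N
  Ry@4 = +551.3183 N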